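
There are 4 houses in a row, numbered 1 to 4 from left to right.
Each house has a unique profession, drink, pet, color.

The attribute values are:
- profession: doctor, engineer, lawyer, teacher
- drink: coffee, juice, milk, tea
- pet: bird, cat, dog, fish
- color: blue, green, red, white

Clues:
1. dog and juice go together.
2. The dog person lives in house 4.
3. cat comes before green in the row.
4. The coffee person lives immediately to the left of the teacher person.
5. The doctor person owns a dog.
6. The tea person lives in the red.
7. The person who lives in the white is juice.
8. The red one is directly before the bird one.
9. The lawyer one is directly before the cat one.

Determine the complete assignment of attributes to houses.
Solution:

House | Profession | Drink | Pet | Color
----------------------------------------
  1   | lawyer | coffee | fish | blue
  2   | teacher | tea | cat | red
  3   | engineer | milk | bird | green
  4   | doctor | juice | dog | white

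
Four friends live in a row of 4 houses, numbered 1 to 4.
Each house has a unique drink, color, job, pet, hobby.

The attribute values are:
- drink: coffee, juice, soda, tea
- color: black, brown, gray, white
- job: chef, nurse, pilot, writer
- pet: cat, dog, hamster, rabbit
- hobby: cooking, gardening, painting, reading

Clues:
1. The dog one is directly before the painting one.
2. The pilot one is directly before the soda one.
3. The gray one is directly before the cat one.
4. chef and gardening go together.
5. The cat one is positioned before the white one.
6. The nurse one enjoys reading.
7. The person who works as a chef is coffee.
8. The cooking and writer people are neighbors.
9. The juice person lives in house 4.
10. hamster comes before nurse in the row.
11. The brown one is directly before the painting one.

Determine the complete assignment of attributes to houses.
Solution:

House | Drink | Color | Job | Pet | Hobby
-----------------------------------------
  1   | tea | brown | pilot | dog | cooking
  2   | soda | gray | writer | hamster | painting
  3   | coffee | black | chef | cat | gardening
  4   | juice | white | nurse | rabbit | reading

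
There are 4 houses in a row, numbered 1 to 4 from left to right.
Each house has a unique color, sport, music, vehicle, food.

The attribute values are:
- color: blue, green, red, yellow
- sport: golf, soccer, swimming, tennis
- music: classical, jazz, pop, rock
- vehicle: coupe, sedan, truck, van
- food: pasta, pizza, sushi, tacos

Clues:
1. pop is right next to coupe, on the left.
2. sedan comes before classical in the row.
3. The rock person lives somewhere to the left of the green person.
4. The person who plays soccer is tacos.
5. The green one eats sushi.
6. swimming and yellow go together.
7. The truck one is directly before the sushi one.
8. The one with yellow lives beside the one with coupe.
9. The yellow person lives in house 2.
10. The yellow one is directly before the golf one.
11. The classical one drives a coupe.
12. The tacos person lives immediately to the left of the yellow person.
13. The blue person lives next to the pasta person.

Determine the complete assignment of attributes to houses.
Solution:

House | Color | Sport | Music | Vehicle | Food
----------------------------------------------
  1   | blue | soccer | rock | sedan | tacos
  2   | yellow | swimming | pop | truck | pasta
  3   | green | golf | classical | coupe | sushi
  4   | red | tennis | jazz | van | pizza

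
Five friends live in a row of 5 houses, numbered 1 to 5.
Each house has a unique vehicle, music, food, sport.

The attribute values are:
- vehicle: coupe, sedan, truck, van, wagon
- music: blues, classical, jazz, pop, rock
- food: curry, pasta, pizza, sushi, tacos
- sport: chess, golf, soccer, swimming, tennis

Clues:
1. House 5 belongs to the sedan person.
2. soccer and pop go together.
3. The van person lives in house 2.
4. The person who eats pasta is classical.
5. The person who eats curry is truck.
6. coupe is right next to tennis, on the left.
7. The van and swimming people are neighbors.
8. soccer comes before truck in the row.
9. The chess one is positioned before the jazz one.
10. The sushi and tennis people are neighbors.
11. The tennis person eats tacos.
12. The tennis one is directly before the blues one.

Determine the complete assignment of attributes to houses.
Solution:

House | Vehicle | Music | Food | Sport
--------------------------------------
  1   | coupe | pop | sushi | soccer
  2   | van | rock | tacos | tennis
  3   | truck | blues | curry | swimming
  4   | wagon | classical | pasta | chess
  5   | sedan | jazz | pizza | golf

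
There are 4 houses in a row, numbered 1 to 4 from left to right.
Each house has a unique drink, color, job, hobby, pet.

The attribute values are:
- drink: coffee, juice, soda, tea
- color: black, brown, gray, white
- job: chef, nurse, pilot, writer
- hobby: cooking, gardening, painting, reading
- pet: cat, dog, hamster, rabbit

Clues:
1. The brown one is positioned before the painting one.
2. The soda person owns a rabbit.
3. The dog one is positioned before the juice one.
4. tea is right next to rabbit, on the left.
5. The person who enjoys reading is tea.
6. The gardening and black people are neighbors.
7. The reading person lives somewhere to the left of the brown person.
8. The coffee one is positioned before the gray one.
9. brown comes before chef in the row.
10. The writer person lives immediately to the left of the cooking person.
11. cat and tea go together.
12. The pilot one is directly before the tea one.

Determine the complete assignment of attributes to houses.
Solution:

House | Drink | Color | Job | Hobby | Pet
-----------------------------------------
  1   | coffee | white | pilot | gardening | dog
  2   | tea | black | writer | reading | cat
  3   | soda | brown | nurse | cooking | rabbit
  4   | juice | gray | chef | painting | hamster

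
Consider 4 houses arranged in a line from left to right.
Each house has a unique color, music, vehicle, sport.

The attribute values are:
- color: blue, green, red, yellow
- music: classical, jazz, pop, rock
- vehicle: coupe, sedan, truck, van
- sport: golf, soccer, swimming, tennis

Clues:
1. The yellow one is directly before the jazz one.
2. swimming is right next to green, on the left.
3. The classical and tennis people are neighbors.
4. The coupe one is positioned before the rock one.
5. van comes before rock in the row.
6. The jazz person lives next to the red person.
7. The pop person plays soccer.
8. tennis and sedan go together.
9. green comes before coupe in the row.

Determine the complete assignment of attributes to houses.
Solution:

House | Color | Music | Vehicle | Sport
---------------------------------------
  1   | yellow | classical | van | swimming
  2   | green | jazz | sedan | tennis
  3   | red | pop | coupe | soccer
  4   | blue | rock | truck | golf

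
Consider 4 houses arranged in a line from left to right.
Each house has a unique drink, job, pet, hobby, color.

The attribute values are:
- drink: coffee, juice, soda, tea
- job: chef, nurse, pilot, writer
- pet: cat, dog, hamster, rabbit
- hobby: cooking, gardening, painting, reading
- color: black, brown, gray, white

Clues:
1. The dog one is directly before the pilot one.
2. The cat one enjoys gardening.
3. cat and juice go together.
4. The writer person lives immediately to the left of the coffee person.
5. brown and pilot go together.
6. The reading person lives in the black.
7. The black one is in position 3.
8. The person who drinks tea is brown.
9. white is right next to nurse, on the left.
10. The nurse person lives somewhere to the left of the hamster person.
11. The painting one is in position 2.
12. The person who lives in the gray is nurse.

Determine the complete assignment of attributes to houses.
Solution:

House | Drink | Job | Pet | Hobby | Color
-----------------------------------------
  1   | juice | writer | cat | gardening | white
  2   | coffee | nurse | rabbit | painting | gray
  3   | soda | chef | dog | reading | black
  4   | tea | pilot | hamster | cooking | brown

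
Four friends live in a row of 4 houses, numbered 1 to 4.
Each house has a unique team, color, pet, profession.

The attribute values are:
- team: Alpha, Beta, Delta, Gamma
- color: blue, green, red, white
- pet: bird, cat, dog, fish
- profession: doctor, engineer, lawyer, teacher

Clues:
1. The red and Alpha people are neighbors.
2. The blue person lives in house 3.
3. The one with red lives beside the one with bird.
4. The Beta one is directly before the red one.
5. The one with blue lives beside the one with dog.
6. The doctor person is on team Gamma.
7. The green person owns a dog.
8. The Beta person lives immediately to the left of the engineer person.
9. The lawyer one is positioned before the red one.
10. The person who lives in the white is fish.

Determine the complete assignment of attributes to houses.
Solution:

House | Team | Color | Pet | Profession
---------------------------------------
  1   | Beta | white | fish | lawyer
  2   | Delta | red | cat | engineer
  3   | Alpha | blue | bird | teacher
  4   | Gamma | green | dog | doctor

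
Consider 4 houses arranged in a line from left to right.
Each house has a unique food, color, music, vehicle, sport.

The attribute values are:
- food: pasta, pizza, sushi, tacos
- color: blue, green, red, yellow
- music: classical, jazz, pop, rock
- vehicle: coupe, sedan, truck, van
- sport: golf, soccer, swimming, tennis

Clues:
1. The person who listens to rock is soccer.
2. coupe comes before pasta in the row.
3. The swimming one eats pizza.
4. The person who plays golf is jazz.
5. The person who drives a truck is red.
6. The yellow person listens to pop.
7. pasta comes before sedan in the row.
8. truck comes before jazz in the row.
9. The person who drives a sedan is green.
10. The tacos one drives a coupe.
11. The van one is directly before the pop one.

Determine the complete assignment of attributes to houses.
Solution:

House | Food | Color | Music | Vehicle | Sport
----------------------------------------------
  1   | pizza | blue | classical | van | swimming
  2   | tacos | yellow | pop | coupe | tennis
  3   | pasta | red | rock | truck | soccer
  4   | sushi | green | jazz | sedan | golf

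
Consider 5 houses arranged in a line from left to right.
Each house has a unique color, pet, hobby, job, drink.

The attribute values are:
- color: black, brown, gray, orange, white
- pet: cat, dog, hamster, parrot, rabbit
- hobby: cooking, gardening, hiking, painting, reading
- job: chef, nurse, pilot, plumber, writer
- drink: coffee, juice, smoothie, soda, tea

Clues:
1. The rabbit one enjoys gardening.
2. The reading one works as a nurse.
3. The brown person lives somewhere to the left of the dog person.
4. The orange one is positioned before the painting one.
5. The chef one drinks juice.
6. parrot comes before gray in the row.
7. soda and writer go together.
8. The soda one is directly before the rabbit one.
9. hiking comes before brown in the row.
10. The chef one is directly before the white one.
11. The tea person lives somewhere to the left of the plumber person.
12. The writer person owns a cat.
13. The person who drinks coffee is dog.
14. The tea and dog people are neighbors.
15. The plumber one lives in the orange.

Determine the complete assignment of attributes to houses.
Solution:

House | Color | Pet | Hobby | Job | Drink
-----------------------------------------
  1   | black | cat | hiking | writer | soda
  2   | brown | rabbit | gardening | chef | juice
  3   | white | parrot | reading | nurse | tea
  4   | orange | dog | cooking | plumber | coffee
  5   | gray | hamster | painting | pilot | smoothie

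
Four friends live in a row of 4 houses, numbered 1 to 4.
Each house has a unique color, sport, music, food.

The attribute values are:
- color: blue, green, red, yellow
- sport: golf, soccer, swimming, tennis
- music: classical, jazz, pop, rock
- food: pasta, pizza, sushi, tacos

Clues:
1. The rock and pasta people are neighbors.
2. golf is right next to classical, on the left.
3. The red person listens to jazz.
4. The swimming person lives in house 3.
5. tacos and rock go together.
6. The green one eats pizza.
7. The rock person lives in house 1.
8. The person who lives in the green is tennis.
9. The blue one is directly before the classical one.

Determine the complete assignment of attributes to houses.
Solution:

House | Color | Sport | Music | Food
------------------------------------
  1   | blue | golf | rock | tacos
  2   | yellow | soccer | classical | pasta
  3   | red | swimming | jazz | sushi
  4   | green | tennis | pop | pizza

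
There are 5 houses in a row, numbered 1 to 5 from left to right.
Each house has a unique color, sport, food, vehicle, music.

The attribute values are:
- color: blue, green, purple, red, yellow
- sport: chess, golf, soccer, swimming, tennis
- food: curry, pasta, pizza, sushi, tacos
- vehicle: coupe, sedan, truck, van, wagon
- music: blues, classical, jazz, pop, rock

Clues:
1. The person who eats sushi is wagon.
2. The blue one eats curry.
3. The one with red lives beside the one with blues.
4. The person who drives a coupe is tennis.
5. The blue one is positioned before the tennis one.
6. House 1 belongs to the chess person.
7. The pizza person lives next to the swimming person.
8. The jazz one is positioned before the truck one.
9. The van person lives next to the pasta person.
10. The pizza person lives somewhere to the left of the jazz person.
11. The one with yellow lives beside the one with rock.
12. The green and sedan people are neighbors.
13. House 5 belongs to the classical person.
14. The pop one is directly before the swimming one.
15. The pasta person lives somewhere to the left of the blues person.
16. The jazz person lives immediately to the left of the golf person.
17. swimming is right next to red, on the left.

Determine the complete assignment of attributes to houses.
Solution:

House | Color | Sport | Food | Vehicle | Music
----------------------------------------------
  1   | green | chess | pizza | van | pop
  2   | yellow | swimming | pasta | sedan | jazz
  3   | red | golf | sushi | wagon | rock
  4   | blue | soccer | curry | truck | blues
  5   | purple | tennis | tacos | coupe | classical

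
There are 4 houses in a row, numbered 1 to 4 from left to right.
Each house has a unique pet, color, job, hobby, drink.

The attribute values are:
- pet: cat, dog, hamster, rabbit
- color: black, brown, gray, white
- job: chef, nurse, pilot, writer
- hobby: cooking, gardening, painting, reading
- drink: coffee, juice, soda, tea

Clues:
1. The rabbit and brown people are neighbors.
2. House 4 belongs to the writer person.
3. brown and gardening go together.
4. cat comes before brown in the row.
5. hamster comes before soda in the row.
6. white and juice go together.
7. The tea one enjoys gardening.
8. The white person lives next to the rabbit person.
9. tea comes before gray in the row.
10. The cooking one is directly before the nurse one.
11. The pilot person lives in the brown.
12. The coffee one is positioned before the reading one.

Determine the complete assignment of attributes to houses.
Solution:

House | Pet | Color | Job | Hobby | Drink
-----------------------------------------
  1   | cat | white | chef | cooking | juice
  2   | rabbit | black | nurse | painting | coffee
  3   | hamster | brown | pilot | gardening | tea
  4   | dog | gray | writer | reading | soda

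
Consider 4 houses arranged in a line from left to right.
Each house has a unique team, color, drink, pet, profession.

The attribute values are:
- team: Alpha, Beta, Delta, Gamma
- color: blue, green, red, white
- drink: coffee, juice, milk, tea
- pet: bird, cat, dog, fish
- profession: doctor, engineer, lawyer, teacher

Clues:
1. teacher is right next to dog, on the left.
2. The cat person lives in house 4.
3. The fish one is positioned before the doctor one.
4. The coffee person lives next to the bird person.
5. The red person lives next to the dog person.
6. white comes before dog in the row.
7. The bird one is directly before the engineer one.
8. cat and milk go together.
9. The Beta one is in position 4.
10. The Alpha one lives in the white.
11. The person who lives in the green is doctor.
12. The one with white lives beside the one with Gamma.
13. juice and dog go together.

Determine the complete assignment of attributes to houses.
Solution:

House | Team | Color | Drink | Pet | Profession
-----------------------------------------------
  1   | Alpha | white | coffee | fish | lawyer
  2   | Gamma | red | tea | bird | teacher
  3   | Delta | blue | juice | dog | engineer
  4   | Beta | green | milk | cat | doctor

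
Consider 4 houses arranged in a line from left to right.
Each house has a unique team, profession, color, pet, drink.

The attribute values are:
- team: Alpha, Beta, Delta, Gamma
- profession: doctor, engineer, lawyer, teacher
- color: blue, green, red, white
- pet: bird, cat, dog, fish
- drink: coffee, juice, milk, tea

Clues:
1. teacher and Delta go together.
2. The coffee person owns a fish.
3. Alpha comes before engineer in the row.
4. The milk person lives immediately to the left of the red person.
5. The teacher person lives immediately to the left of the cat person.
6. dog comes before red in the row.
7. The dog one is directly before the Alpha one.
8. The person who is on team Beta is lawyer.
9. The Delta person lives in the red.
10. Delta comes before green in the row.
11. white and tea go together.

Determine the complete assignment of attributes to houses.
Solution:

House | Team | Profession | Color | Pet | Drink
-----------------------------------------------
  1   | Beta | lawyer | white | dog | tea
  2   | Alpha | doctor | blue | bird | milk
  3   | Delta | teacher | red | fish | coffee
  4   | Gamma | engineer | green | cat | juice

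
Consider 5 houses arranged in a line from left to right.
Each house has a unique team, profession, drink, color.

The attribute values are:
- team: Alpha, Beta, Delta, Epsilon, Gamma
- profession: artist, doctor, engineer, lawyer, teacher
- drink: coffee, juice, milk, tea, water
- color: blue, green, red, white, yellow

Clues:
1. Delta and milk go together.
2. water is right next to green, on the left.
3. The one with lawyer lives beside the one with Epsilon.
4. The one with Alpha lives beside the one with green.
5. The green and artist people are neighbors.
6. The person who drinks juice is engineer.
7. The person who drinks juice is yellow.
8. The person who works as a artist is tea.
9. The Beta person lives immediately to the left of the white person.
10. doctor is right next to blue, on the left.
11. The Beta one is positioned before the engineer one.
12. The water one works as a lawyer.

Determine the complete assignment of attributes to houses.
Solution:

House | Team | Profession | Drink | Color
-----------------------------------------
  1   | Alpha | lawyer | water | red
  2   | Epsilon | doctor | coffee | green
  3   | Beta | artist | tea | blue
  4   | Delta | teacher | milk | white
  5   | Gamma | engineer | juice | yellow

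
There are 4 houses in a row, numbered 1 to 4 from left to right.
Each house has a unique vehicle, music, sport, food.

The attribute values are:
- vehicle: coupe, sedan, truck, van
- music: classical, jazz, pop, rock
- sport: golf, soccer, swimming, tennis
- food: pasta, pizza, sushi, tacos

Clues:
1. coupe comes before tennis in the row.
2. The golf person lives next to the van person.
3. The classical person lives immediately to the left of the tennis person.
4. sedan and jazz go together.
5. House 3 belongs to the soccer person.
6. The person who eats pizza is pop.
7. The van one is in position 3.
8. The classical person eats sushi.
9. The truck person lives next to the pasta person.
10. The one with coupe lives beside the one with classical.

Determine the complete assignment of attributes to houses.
Solution:

House | Vehicle | Music | Sport | Food
--------------------------------------
  1   | truck | pop | swimming | pizza
  2   | coupe | rock | golf | pasta
  3   | van | classical | soccer | sushi
  4   | sedan | jazz | tennis | tacos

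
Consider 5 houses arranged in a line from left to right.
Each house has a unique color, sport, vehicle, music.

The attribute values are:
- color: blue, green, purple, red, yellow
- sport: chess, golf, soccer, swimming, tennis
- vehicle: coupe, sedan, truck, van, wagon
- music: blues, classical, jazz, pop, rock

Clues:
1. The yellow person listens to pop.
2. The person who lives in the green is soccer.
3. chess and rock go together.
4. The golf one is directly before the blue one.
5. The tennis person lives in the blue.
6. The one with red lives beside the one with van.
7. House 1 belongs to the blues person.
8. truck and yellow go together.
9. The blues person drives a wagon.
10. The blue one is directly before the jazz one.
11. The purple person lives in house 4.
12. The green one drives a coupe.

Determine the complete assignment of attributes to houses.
Solution:

House | Color | Sport | Vehicle | Music
---------------------------------------
  1   | red | golf | wagon | blues
  2   | blue | tennis | van | classical
  3   | green | soccer | coupe | jazz
  4   | purple | chess | sedan | rock
  5   | yellow | swimming | truck | pop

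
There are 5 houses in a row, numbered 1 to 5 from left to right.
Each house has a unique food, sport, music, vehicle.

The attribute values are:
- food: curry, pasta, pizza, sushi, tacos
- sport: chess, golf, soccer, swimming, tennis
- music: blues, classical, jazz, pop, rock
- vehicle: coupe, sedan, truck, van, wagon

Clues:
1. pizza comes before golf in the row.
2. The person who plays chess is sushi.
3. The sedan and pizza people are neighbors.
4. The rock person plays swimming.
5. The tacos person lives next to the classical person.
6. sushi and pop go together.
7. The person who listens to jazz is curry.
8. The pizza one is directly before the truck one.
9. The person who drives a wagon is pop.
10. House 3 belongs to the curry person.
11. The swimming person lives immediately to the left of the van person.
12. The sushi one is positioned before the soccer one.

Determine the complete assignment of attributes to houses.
Solution:

House | Food | Sport | Music | Vehicle
--------------------------------------
  1   | tacos | swimming | rock | sedan
  2   | pizza | tennis | classical | van
  3   | curry | golf | jazz | truck
  4   | sushi | chess | pop | wagon
  5   | pasta | soccer | blues | coupe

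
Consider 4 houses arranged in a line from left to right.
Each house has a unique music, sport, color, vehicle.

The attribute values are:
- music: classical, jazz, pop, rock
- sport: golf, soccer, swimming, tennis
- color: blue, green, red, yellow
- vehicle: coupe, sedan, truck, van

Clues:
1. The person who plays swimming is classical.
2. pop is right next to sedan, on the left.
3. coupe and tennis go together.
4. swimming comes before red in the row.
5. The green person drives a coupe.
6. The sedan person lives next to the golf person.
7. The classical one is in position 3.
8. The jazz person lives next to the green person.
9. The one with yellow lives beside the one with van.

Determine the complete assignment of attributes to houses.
Solution:

House | Music | Sport | Color | Vehicle
---------------------------------------
  1   | jazz | soccer | blue | truck
  2   | pop | tennis | green | coupe
  3   | classical | swimming | yellow | sedan
  4   | rock | golf | red | van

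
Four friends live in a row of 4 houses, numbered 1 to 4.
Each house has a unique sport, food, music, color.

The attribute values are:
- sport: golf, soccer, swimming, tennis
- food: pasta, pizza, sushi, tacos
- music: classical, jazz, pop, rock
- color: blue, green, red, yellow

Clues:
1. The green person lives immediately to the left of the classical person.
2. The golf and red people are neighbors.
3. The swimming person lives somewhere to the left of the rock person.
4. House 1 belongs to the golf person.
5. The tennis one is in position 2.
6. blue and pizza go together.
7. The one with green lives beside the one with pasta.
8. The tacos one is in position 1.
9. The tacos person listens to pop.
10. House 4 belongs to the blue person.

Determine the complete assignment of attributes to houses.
Solution:

House | Sport | Food | Music | Color
------------------------------------
  1   | golf | tacos | pop | green
  2   | tennis | pasta | classical | red
  3   | swimming | sushi | jazz | yellow
  4   | soccer | pizza | rock | blue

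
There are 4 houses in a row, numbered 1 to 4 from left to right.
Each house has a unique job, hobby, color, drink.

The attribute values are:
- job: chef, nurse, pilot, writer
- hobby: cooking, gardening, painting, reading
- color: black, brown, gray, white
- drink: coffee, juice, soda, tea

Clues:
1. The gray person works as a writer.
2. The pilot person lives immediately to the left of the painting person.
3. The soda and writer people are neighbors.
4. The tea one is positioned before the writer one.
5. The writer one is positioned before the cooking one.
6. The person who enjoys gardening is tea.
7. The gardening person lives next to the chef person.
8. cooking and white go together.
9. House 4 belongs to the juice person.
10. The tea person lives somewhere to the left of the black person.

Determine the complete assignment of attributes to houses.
Solution:

House | Job | Hobby | Color | Drink
-----------------------------------
  1   | pilot | gardening | brown | tea
  2   | chef | painting | black | soda
  3   | writer | reading | gray | coffee
  4   | nurse | cooking | white | juice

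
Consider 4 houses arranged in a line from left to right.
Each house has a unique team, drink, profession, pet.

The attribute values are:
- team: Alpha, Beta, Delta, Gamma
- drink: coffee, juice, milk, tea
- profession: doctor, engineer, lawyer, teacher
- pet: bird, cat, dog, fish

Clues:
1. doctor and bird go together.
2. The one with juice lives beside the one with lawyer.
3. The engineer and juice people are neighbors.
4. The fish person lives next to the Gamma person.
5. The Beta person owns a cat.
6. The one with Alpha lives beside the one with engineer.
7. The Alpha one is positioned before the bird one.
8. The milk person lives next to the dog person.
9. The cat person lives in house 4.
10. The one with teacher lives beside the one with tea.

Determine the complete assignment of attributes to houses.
Solution:

House | Team | Drink | Profession | Pet
---------------------------------------
  1   | Alpha | milk | teacher | fish
  2   | Gamma | tea | engineer | dog
  3   | Delta | juice | doctor | bird
  4   | Beta | coffee | lawyer | cat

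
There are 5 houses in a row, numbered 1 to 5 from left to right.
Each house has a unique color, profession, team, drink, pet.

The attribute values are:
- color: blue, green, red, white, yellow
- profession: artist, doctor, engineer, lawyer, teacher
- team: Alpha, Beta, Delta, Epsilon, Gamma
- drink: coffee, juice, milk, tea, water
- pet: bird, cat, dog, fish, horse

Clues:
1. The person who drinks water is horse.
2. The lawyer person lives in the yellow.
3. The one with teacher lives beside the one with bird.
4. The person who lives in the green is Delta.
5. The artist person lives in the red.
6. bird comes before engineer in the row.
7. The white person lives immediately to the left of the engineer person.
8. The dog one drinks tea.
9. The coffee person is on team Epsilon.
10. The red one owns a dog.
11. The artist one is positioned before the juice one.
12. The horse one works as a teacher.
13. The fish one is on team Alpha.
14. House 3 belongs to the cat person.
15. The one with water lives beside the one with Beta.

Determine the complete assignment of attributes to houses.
Solution:

House | Color | Profession | Team | Drink | Pet
-----------------------------------------------
  1   | green | teacher | Delta | water | horse
  2   | white | doctor | Beta | milk | bird
  3   | blue | engineer | Epsilon | coffee | cat
  4   | red | artist | Gamma | tea | dog
  5   | yellow | lawyer | Alpha | juice | fish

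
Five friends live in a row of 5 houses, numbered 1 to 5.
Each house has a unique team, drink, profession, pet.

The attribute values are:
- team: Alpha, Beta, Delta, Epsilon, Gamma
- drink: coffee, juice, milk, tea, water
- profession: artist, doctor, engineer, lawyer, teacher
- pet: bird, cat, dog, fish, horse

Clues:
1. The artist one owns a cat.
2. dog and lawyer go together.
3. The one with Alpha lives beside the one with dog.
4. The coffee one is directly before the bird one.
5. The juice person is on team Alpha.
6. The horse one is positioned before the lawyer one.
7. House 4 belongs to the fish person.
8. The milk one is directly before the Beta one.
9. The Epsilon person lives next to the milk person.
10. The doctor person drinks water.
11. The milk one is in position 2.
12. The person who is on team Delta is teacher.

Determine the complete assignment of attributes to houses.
Solution:

House | Team | Drink | Profession | Pet
---------------------------------------
  1   | Epsilon | coffee | artist | cat
  2   | Delta | milk | teacher | bird
  3   | Beta | water | doctor | horse
  4   | Alpha | juice | engineer | fish
  5   | Gamma | tea | lawyer | dog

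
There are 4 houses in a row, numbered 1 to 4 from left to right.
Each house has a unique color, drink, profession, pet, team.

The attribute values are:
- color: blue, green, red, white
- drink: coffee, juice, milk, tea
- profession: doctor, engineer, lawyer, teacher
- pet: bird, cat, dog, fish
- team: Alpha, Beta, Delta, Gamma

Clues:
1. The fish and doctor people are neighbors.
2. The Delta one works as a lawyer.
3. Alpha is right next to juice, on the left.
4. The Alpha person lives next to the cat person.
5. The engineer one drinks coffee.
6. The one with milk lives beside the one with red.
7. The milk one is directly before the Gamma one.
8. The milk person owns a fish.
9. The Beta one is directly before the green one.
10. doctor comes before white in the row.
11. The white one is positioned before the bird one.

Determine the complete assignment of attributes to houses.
Solution:

House | Color | Drink | Profession | Pet | Team
-----------------------------------------------
  1   | blue | milk | teacher | fish | Alpha
  2   | red | juice | doctor | cat | Gamma
  3   | white | coffee | engineer | dog | Beta
  4   | green | tea | lawyer | bird | Delta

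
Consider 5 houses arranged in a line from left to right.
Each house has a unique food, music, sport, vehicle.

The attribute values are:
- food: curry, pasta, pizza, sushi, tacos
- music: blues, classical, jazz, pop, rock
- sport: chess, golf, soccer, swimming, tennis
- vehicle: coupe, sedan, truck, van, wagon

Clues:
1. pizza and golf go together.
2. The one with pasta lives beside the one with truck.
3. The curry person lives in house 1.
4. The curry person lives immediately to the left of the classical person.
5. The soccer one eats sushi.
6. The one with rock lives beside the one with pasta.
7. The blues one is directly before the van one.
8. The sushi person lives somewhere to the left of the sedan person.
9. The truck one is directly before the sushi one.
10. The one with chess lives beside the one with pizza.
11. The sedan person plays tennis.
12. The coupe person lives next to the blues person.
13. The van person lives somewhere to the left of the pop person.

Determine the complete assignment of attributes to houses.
Solution:

House | Food | Music | Sport | Vehicle
--------------------------------------
  1   | curry | rock | swimming | wagon
  2   | pasta | classical | chess | coupe
  3   | pizza | blues | golf | truck
  4   | sushi | jazz | soccer | van
  5   | tacos | pop | tennis | sedan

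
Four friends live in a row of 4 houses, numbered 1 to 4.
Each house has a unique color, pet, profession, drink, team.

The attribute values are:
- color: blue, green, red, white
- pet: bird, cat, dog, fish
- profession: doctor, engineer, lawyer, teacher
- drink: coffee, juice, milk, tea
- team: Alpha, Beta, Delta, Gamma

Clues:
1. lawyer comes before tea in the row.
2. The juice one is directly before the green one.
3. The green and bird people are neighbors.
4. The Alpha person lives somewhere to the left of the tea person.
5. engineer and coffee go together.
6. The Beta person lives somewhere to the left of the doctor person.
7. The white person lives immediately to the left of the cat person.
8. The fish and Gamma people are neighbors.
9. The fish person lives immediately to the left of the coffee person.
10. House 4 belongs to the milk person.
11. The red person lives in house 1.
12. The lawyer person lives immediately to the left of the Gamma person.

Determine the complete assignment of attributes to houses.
Solution:

House | Color | Pet | Profession | Drink | Team
-----------------------------------------------
  1   | red | fish | lawyer | juice | Alpha
  2   | green | dog | engineer | coffee | Gamma
  3   | white | bird | teacher | tea | Beta
  4   | blue | cat | doctor | milk | Delta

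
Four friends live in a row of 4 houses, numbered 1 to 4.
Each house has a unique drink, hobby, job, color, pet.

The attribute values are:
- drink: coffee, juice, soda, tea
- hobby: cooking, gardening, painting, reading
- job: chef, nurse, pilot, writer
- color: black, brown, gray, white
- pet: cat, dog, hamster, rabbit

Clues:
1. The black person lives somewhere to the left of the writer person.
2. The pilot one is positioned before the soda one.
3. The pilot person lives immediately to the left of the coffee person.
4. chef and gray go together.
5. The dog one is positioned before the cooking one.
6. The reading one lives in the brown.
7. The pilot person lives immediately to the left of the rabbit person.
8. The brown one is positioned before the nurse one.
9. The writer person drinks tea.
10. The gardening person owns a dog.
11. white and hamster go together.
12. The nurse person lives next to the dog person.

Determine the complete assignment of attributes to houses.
Solution:

House | Drink | Hobby | Job | Color | Pet
-----------------------------------------
  1   | juice | reading | pilot | brown | cat
  2   | coffee | painting | nurse | black | rabbit
  3   | soda | gardening | chef | gray | dog
  4   | tea | cooking | writer | white | hamster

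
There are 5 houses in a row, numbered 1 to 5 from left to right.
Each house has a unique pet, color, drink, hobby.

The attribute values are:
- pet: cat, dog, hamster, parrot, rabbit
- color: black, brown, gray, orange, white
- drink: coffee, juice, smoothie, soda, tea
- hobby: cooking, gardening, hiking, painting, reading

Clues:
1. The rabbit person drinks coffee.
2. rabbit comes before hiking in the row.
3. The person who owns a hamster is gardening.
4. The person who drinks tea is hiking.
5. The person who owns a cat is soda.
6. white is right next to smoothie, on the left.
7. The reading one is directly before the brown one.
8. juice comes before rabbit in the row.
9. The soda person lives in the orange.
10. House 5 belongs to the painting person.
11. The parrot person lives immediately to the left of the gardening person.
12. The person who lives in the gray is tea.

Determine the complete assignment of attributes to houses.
Solution:

House | Pet | Color | Drink | Hobby
-----------------------------------
  1   | parrot | white | juice | reading
  2   | hamster | brown | smoothie | gardening
  3   | rabbit | black | coffee | cooking
  4   | dog | gray | tea | hiking
  5   | cat | orange | soda | painting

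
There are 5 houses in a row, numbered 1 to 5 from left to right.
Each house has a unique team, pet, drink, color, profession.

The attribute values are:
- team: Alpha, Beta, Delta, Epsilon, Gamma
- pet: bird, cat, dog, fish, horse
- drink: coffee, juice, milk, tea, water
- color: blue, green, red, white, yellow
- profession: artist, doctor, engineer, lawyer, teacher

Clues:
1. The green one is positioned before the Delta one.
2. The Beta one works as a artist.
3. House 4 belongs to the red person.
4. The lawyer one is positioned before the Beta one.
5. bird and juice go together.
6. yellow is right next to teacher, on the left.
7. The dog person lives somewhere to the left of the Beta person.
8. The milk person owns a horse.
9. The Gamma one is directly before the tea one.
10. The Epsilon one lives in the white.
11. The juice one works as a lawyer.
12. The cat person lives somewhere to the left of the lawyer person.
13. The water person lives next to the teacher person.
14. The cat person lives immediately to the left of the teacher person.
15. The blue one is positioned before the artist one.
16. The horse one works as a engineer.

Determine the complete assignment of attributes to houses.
Solution:

House | Team | Pet | Drink | Color | Profession
-----------------------------------------------
  1   | Gamma | cat | water | yellow | doctor
  2   | Alpha | dog | tea | green | teacher
  3   | Delta | bird | juice | blue | lawyer
  4   | Beta | fish | coffee | red | artist
  5   | Epsilon | horse | milk | white | engineer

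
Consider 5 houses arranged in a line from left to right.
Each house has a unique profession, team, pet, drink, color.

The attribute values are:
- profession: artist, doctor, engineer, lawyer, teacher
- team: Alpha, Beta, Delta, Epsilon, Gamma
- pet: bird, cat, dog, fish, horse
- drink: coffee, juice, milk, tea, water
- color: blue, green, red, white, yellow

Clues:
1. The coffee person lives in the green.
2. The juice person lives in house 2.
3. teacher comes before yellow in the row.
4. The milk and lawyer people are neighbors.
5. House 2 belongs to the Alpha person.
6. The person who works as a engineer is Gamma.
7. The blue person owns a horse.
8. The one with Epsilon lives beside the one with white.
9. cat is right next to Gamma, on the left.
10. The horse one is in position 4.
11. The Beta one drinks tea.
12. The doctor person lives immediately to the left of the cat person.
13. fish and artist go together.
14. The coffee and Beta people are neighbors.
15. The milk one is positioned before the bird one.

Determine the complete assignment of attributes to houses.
Solution:

House | Profession | Team | Pet | Drink | Color
-----------------------------------------------
  1   | doctor | Epsilon | dog | milk | red
  2   | lawyer | Alpha | cat | juice | white
  3   | engineer | Gamma | bird | coffee | green
  4   | teacher | Beta | horse | tea | blue
  5   | artist | Delta | fish | water | yellow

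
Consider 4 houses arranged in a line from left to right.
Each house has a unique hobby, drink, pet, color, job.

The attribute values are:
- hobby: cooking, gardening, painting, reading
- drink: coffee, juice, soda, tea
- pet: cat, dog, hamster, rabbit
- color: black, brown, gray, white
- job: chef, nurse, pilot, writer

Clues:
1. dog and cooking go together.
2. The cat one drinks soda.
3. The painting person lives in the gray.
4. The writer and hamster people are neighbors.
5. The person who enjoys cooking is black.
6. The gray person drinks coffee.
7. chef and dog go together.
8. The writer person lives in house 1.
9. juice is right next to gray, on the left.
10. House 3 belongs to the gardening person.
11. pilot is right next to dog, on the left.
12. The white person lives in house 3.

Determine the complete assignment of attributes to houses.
Solution:

House | Hobby | Drink | Pet | Color | Job
-----------------------------------------
  1   | reading | juice | rabbit | brown | writer
  2   | painting | coffee | hamster | gray | nurse
  3   | gardening | soda | cat | white | pilot
  4   | cooking | tea | dog | black | chef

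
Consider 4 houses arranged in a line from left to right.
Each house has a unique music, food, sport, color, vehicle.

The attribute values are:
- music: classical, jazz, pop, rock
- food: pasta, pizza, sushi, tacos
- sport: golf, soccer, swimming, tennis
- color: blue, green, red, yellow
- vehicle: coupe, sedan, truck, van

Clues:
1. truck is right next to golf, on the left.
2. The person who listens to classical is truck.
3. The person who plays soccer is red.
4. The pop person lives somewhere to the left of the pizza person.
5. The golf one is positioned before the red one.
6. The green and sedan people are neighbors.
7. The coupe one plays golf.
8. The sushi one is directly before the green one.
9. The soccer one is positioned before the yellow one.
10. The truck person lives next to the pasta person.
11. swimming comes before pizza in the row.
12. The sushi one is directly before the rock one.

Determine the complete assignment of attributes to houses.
Solution:

House | Music | Food | Sport | Color | Vehicle
----------------------------------------------
  1   | classical | sushi | swimming | blue | truck
  2   | rock | pasta | golf | green | coupe
  3   | pop | tacos | soccer | red | sedan
  4   | jazz | pizza | tennis | yellow | van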